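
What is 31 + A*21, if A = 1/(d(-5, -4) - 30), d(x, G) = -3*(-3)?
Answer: 30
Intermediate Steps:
d(x, G) = 9
A = -1/21 (A = 1/(9 - 30) = 1/(-21) = -1/21 ≈ -0.047619)
31 + A*21 = 31 - 1/21*21 = 31 - 1 = 30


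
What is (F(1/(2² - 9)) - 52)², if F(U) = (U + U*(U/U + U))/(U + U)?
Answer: 261121/100 ≈ 2611.2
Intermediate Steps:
F(U) = (U + U*(1 + U))/(2*U) (F(U) = (U + U*(1 + U))/((2*U)) = (U + U*(1 + U))*(1/(2*U)) = (U + U*(1 + U))/(2*U))
(F(1/(2² - 9)) - 52)² = ((1 + 1/(2*(2² - 9))) - 52)² = ((1 + 1/(2*(4 - 9))) - 52)² = ((1 + (½)/(-5)) - 52)² = ((1 + (½)*(-⅕)) - 52)² = ((1 - ⅒) - 52)² = (9/10 - 52)² = (-511/10)² = 261121/100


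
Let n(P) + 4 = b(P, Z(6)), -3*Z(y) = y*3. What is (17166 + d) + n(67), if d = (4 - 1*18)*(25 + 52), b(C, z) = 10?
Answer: 16094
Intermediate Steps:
Z(y) = -y (Z(y) = -y*3/3 = -y)
n(P) = 6 (n(P) = -4 + 10 = 6)
d = -1078 (d = (4 - 18)*77 = -14*77 = -1078)
(17166 + d) + n(67) = (17166 - 1078) + 6 = 16088 + 6 = 16094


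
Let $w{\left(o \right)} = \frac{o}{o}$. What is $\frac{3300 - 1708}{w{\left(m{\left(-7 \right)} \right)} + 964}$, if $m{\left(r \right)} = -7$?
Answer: $\frac{1592}{965} \approx 1.6497$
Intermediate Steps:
$w{\left(o \right)} = 1$
$\frac{3300 - 1708}{w{\left(m{\left(-7 \right)} \right)} + 964} = \frac{3300 - 1708}{1 + 964} = \frac{1592}{965}$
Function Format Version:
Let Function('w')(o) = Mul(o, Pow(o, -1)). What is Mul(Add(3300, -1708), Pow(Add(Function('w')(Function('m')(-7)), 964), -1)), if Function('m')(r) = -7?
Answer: Rational(1592, 965) ≈ 1.6497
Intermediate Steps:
Function('w')(o) = 1
Mul(Add(3300, -1708), Pow(Add(Function('w')(Function('m')(-7)), 964), -1)) = Mul(Add(3300, -1708), Pow(Add(1, 964), -1)) = Mul(1592, Pow(965, -1)) = Mul(1592, Rational(1, 965)) = Rational(1592, 965)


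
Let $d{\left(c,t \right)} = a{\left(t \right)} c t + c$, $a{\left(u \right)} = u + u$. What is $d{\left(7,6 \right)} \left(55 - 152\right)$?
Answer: $-49567$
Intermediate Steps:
$a{\left(u \right)} = 2 u$
$d{\left(c,t \right)} = c + 2 c t^{2}$ ($d{\left(c,t \right)} = 2 t c t + c = 2 c t t + c = 2 c t^{2} + c = c + 2 c t^{2}$)
$d{\left(7,6 \right)} \left(55 - 152\right) = 7 \left(1 + 2 \cdot 6^{2}\right) \left(55 - 152\right) = 7 \left(1 + 2 \cdot 36\right) \left(-97\right) = 7 \left(1 + 72\right) \left(-97\right) = 7 \cdot 73 \left(-97\right) = 511 \left(-97\right) = -49567$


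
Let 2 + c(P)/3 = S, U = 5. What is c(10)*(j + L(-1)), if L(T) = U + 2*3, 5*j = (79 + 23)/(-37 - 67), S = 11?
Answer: 75843/260 ≈ 291.70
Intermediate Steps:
j = -51/260 (j = ((79 + 23)/(-37 - 67))/5 = (102/(-104))/5 = (102*(-1/104))/5 = (1/5)*(-51/52) = -51/260 ≈ -0.19615)
c(P) = 27 (c(P) = -6 + 3*11 = -6 + 33 = 27)
L(T) = 11 (L(T) = 5 + 2*3 = 5 + 6 = 11)
c(10)*(j + L(-1)) = 27*(-51/260 + 11) = 27*(2809/260) = 75843/260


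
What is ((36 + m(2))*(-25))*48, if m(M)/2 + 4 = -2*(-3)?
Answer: -48000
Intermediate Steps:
m(M) = 4 (m(M) = -8 + 2*(-2*(-3)) = -8 + 2*6 = -8 + 12 = 4)
((36 + m(2))*(-25))*48 = ((36 + 4)*(-25))*48 = (40*(-25))*48 = -1000*48 = -48000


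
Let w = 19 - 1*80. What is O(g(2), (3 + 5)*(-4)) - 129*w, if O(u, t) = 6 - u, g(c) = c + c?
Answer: 7871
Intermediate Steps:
g(c) = 2*c
w = -61 (w = 19 - 80 = -61)
O(g(2), (3 + 5)*(-4)) - 129*w = (6 - 2*2) - 129*(-61) = (6 - 1*4) + 7869 = (6 - 4) + 7869 = 2 + 7869 = 7871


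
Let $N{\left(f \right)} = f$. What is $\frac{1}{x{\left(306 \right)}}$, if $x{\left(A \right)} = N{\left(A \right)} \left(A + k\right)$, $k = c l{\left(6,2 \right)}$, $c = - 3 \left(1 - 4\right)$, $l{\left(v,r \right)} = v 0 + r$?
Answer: $\frac{1}{99144} \approx 1.0086 \cdot 10^{-5}$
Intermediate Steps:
$l{\left(v,r \right)} = r$ ($l{\left(v,r \right)} = 0 + r = r$)
$c = 9$ ($c = \left(-3\right) \left(-3\right) = 9$)
$k = 18$ ($k = 9 \cdot 2 = 18$)
$x{\left(A \right)} = A \left(18 + A\right)$ ($x{\left(A \right)} = A \left(A + 18\right) = A \left(18 + A\right)$)
$\frac{1}{x{\left(306 \right)}} = \frac{1}{306 \left(18 + 306\right)} = \frac{1}{306 \cdot 324} = \frac{1}{99144}$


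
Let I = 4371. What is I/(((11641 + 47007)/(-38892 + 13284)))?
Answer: -13991571/7331 ≈ -1908.5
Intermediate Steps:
I/(((11641 + 47007)/(-38892 + 13284))) = 4371/(((11641 + 47007)/(-38892 + 13284))) = 4371/((58648/(-25608))) = 4371/((58648*(-1/25608))) = 4371/(-7331/3201) = 4371*(-3201/7331) = -13991571/7331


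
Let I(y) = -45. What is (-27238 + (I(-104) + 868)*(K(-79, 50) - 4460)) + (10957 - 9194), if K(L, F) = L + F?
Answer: -3719922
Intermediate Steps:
K(L, F) = F + L
(-27238 + (I(-104) + 868)*(K(-79, 50) - 4460)) + (10957 - 9194) = (-27238 + (-45 + 868)*((50 - 79) - 4460)) + (10957 - 9194) = (-27238 + 823*(-29 - 4460)) + 1763 = (-27238 + 823*(-4489)) + 1763 = (-27238 - 3694447) + 1763 = -3721685 + 1763 = -3719922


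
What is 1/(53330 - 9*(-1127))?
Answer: 1/63473 ≈ 1.5755e-5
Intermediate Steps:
1/(53330 - 9*(-1127)) = 1/(53330 + 10143) = 1/63473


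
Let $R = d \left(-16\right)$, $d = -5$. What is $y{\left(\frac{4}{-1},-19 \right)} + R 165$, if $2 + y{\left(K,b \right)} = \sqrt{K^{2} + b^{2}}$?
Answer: $13198 + \sqrt{377} \approx 13217.0$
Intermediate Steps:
$R = 80$ ($R = \left(-5\right) \left(-16\right) = 80$)
$y{\left(K,b \right)} = -2 + \sqrt{K^{2} + b^{2}}$
$y{\left(\frac{4}{-1},-19 \right)} + R 165 = \left(-2 + \sqrt{\left(\frac{4}{-1}\right)^{2} + \left(-19\right)^{2}}\right) + 80 \cdot 165 = \left(-2 + \sqrt{\left(4 \left(-1\right)\right)^{2} + 361}\right) + 13200 = \left(-2 + \sqrt{\left(-4\right)^{2} + 361}\right) + 13200 = \left(-2 + \sqrt{16 + 361}\right) + 13200 = \left(-2 + \sqrt{377}\right) + 13200 = 13198 + \sqrt{377}$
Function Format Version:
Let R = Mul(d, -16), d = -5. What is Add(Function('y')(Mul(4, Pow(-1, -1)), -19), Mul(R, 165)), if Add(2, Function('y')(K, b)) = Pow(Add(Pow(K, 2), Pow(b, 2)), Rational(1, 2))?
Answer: Add(13198, Pow(377, Rational(1, 2))) ≈ 13217.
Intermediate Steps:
R = 80 (R = Mul(-5, -16) = 80)
Function('y')(K, b) = Add(-2, Pow(Add(Pow(K, 2), Pow(b, 2)), Rational(1, 2)))
Add(Function('y')(Mul(4, Pow(-1, -1)), -19), Mul(R, 165)) = Add(Add(-2, Pow(Add(Pow(Mul(4, Pow(-1, -1)), 2), Pow(-19, 2)), Rational(1, 2))), Mul(80, 165)) = Add(Add(-2, Pow(Add(Pow(Mul(4, -1), 2), 361), Rational(1, 2))), 13200) = Add(Add(-2, Pow(Add(Pow(-4, 2), 361), Rational(1, 2))), 13200) = Add(Add(-2, Pow(Add(16, 361), Rational(1, 2))), 13200) = Add(Add(-2, Pow(377, Rational(1, 2))), 13200) = Add(13198, Pow(377, Rational(1, 2)))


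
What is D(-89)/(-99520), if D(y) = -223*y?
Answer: -19847/99520 ≈ -0.19943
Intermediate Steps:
D(-89)/(-99520) = -223*(-89)/(-99520) = 19847*(-1/99520) = -19847/99520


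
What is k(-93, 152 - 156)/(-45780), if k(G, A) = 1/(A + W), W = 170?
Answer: -1/7599480 ≈ -1.3159e-7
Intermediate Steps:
k(G, A) = 1/(170 + A) (k(G, A) = 1/(A + 170) = 1/(170 + A))
k(-93, 152 - 156)/(-45780) = 1/((170 + (152 - 156))*(-45780)) = -1/45780/(170 - 4) = -1/45780/166 = (1/166)*(-1/45780) = -1/7599480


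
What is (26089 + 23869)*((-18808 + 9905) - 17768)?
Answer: -1332429818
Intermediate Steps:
(26089 + 23869)*((-18808 + 9905) - 17768) = 49958*(-8903 - 17768) = 49958*(-26671) = -1332429818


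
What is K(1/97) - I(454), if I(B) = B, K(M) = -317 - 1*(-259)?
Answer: -512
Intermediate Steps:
K(M) = -58 (K(M) = -317 + 259 = -58)
K(1/97) - I(454) = -58 - 1*454 = -58 - 454 = -512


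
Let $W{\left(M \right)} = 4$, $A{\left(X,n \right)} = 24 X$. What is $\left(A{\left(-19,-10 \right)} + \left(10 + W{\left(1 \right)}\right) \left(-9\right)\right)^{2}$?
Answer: $338724$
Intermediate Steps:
$\left(A{\left(-19,-10 \right)} + \left(10 + W{\left(1 \right)}\right) \left(-9\right)\right)^{2} = \left(24 \left(-19\right) + \left(10 + 4\right) \left(-9\right)\right)^{2} = \left(-456 + 14 \left(-9\right)\right)^{2} = \left(-456 - 126\right)^{2} = \left(-582\right)^{2} = 338724$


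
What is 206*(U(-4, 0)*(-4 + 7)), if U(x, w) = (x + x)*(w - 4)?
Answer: 19776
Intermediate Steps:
U(x, w) = 2*x*(-4 + w) (U(x, w) = (2*x)*(-4 + w) = 2*x*(-4 + w))
206*(U(-4, 0)*(-4 + 7)) = 206*((2*(-4)*(-4 + 0))*(-4 + 7)) = 206*((2*(-4)*(-4))*3) = 206*(32*3) = 206*96 = 19776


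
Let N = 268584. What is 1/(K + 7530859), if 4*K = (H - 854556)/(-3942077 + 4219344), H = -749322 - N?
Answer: 554534/4176116428475 ≈ 1.3279e-7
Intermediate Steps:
H = -1017906 (H = -749322 - 1*268584 = -749322 - 268584 = -1017906)
K = -936231/554534 (K = ((-1017906 - 854556)/(-3942077 + 4219344))/4 = (-1872462/277267)/4 = (-1872462*1/277267)/4 = (¼)*(-1872462/277267) = -936231/554534 ≈ -1.6883)
1/(K + 7530859) = 1/(-936231/554534 + 7530859) = 1/(4176116428475/554534) = 554534/4176116428475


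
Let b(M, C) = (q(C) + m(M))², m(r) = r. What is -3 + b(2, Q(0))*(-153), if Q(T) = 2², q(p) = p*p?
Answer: -49575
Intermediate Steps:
q(p) = p²
Q(T) = 4
b(M, C) = (M + C²)² (b(M, C) = (C² + M)² = (M + C²)²)
-3 + b(2, Q(0))*(-153) = -3 + (2 + 4²)²*(-153) = -3 + (2 + 16)²*(-153) = -3 + 18²*(-153) = -3 + 324*(-153) = -3 - 49572 = -49575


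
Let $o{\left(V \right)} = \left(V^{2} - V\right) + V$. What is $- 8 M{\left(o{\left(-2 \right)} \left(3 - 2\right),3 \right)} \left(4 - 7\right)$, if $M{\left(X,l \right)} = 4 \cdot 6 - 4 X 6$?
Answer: $-55296$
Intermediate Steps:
$o{\left(V \right)} = V^{2}$
$M{\left(X,l \right)} = - 576 X$ ($M{\left(X,l \right)} = 24 \left(- 24 X\right) = - 576 X$)
$- 8 M{\left(o{\left(-2 \right)} \left(3 - 2\right),3 \right)} \left(4 - 7\right) = - 8 \left(- 576 \left(-2\right)^{2} \left(3 - 2\right)\right) \left(4 - 7\right) = - 8 \left(- 576 \cdot 4 \cdot 1\right) \left(-3\right) = - 8 \left(\left(-576\right) 4\right) \left(-3\right) = \left(-8\right) \left(-2304\right) \left(-3\right) = 18432 \left(-3\right) = -55296$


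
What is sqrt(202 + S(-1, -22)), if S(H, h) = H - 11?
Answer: sqrt(190) ≈ 13.784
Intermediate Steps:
S(H, h) = -11 + H
sqrt(202 + S(-1, -22)) = sqrt(202 + (-11 - 1)) = sqrt(202 - 12) = sqrt(190)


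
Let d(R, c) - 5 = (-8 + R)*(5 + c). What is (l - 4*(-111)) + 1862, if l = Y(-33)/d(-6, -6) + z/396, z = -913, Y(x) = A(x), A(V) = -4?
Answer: 1575583/684 ≈ 2303.5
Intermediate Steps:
d(R, c) = 5 + (-8 + R)*(5 + c)
Y(x) = -4
l = -1721/684 (l = -4/(-35 - 8*(-6) + 5*(-6) - 6*(-6)) - 913/396 = -4/(-35 + 48 - 30 + 36) - 913*1/396 = -4/19 - 83/36 = -1721/684 ≈ -2.5161)
(l - 4*(-111)) + 1862 = (-1721/684 - 4*(-111)) + 1862 = (-1721/684 + 444) + 1862 = 301975/684 + 1862 = 1575583/684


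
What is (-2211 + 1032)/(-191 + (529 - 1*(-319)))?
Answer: -131/73 ≈ -1.7945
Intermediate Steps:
(-2211 + 1032)/(-191 + (529 - 1*(-319))) = -1179/(-191 + (529 + 319)) = -1179/(-191 + 848) = -1179/657 = -1179*1/657 = -131/73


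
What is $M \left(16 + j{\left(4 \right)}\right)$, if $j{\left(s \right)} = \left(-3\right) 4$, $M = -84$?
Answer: $-336$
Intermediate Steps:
$j{\left(s \right)} = -12$
$M \left(16 + j{\left(4 \right)}\right) = - 84 \left(16 - 12\right) = \left(-84\right) 4 = -336$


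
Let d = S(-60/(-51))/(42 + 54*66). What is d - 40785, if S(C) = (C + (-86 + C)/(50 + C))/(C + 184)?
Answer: -201395688863357/4937984280 ≈ -40785.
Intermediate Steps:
S(C) = (C + (-86 + C)/(50 + C))/(184 + C)
d = -3557/4937984280 (d = ((-86 + (-60/(-51))**2 + 51*(-60/(-51)))/(9200 + (-60/(-51))**2 + 234*(-60/(-51))))/(42 + 54*66) = ((-86 + (-60*(-1/51))**2 + 51*(-60*(-1/51)))/(9200 + (-60*(-1/51))**2 + 234*(-60*(-1/51))))/(42 + 3564) = ((-86 + (20/17)**2 + 51*(20/17))/(9200 + (20/17)**2 + 234*(20/17)))/3606 = ((-86 + 400/289 + 60)/(9200 + 400/289 + 4680/17))*(1/3606) = (-7114/289/(2738760/289))*(1/3606) = ((289/2738760)*(-7114/289))*(1/3606) = -3557/1369380*1/3606 = -3557/4937984280 ≈ -7.2033e-7)
d - 40785 = -3557/4937984280 - 40785 = -201395688863357/4937984280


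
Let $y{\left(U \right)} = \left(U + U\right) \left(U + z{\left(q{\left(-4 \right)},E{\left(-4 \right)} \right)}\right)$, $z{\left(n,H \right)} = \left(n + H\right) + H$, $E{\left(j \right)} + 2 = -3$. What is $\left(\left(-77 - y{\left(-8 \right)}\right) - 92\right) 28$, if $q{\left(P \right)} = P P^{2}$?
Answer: $-41468$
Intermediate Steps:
$E{\left(j \right)} = -5$ ($E{\left(j \right)} = -2 - 3 = -5$)
$q{\left(P \right)} = P^{3}$
$z{\left(n,H \right)} = n + 2 H$ ($z{\left(n,H \right)} = \left(H + n\right) + H = n + 2 H$)
$y{\left(U \right)} = 2 U \left(-74 + U\right)$ ($y{\left(U \right)} = \left(U + U\right) \left(U + \left(\left(-4\right)^{3} + 2 \left(-5\right)\right)\right) = 2 U \left(U - 74\right) = 2 U \left(-74 + U\right)$)
$\left(\left(-77 - y{\left(-8 \right)}\right) - 92\right) 28 = \left(\left(-77 - 2 \left(-8\right) \left(-74 - 8\right)\right) - 92\right) 28 = \left(\left(-77 - 2 \left(-8\right) \left(-82\right)\right) - 92\right) 28 = \left(\left(-77 - 1312\right) - 92\right) 28 = \left(-1389 - 92\right) 28 = \left(-1481\right) 28 = -41468$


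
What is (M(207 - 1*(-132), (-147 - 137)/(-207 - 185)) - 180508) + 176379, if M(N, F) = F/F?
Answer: -4128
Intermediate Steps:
M(N, F) = 1
(M(207 - 1*(-132), (-147 - 137)/(-207 - 185)) - 180508) + 176379 = (1 - 180508) + 176379 = -180507 + 176379 = -4128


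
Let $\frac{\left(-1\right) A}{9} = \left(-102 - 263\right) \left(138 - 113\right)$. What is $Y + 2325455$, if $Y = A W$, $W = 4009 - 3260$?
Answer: $63837080$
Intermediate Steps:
$W = 749$ ($W = 4009 - 3260 = 749$)
$A = 82125$ ($A = - 9 \left(-102 - 263\right) \left(138 - 113\right) = - 9 \left(\left(-365\right) 25\right) = \left(-9\right) \left(-9125\right) = 82125$)
$Y = 61511625$ ($Y = 82125 \cdot 749 = 61511625$)
$Y + 2325455 = 61511625 + 2325455 = 63837080$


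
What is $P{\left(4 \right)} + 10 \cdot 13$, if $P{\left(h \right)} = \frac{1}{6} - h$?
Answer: $\frac{757}{6} \approx 126.17$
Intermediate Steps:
$P{\left(h \right)} = \frac{1}{6} - h$
$P{\left(4 \right)} + 10 \cdot 13 = \left(\frac{1}{6} - 4\right) + 10 \cdot 13 = \left(\frac{1}{6} - 4\right) + 130 = - \frac{23}{6} + 130 = \frac{757}{6}$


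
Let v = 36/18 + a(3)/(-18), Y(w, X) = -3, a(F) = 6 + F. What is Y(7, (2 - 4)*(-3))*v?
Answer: -9/2 ≈ -4.5000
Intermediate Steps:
v = 3/2 (v = 36/18 + (6 + 3)/(-18) = 36*(1/18) + 9*(-1/18) = 2 - ½ = 3/2 ≈ 1.5000)
Y(7, (2 - 4)*(-3))*v = -3*3/2 = -9/2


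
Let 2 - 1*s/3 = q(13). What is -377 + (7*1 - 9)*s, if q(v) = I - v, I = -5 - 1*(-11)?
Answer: -431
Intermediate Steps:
I = 6 (I = -5 + 11 = 6)
q(v) = 6 - v
s = 27 (s = 6 - 3*(6 - 1*13) = 6 - 3*(6 - 13) = 6 - 3*(-7) = 6 + 21 = 27)
-377 + (7*1 - 9)*s = -377 + (7*1 - 9)*27 = -377 + (7 - 9)*27 = -377 - 2*27 = -377 - 54 = -431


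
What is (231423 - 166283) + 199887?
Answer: 265027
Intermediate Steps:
(231423 - 166283) + 199887 = 65140 + 199887 = 265027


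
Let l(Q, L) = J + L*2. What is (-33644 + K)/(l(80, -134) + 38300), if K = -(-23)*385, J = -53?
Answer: -24789/37979 ≈ -0.65270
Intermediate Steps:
l(Q, L) = -53 + 2*L (l(Q, L) = -53 + L*2 = -53 + 2*L)
K = 8855 (K = -23*(-385) = 8855)
(-33644 + K)/(l(80, -134) + 38300) = (-33644 + 8855)/((-53 + 2*(-134)) + 38300) = -24789/((-53 - 268) + 38300) = -24789/(-321 + 38300) = -24789/37979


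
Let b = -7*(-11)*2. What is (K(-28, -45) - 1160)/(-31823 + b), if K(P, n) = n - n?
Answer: 1160/31669 ≈ 0.036629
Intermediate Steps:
K(P, n) = 0
b = 154 (b = 77*2 = 154)
(K(-28, -45) - 1160)/(-31823 + b) = (0 - 1160)/(-31823 + 154) = -1160/(-31669) = -1160*(-1/31669) = 1160/31669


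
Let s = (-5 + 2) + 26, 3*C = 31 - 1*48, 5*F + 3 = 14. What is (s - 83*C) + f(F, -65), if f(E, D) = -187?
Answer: 919/3 ≈ 306.33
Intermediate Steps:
F = 11/5 (F = -⅗ + (⅕)*14 = -⅗ + 14/5 = 11/5 ≈ 2.2000)
C = -17/3 (C = (31 - 1*48)/3 = (31 - 48)/3 = (⅓)*(-17) = -17/3 ≈ -5.6667)
s = 23 (s = -3 + 26 = 23)
(s - 83*C) + f(F, -65) = (23 - 83*(-17/3)) - 187 = (23 + 1411/3) - 187 = 1480/3 - 187 = 919/3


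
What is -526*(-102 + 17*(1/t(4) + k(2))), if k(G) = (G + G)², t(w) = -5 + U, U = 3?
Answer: -84949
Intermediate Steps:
t(w) = -2 (t(w) = -5 + 3 = -2)
k(G) = 4*G² (k(G) = (2*G)² = 4*G²)
-526*(-102 + 17*(1/t(4) + k(2))) = -526*(-102 + 17*(1/(-2) + 4*2²)) = -526*(-102 + 17*(-½ + 4*4)) = -526*(-102 + 17*(-½ + 16)) = -526*(-102 + 17*(31/2)) = -526*(-102 + 527/2) = -526*323/2 = -84949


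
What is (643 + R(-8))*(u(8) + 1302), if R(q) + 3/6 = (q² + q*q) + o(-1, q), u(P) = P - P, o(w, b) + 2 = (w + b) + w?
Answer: 987567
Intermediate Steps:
o(w, b) = -2 + b + 2*w (o(w, b) = -2 + ((w + b) + w) = -2 + ((b + w) + w) = -2 + (b + 2*w) = -2 + b + 2*w)
u(P) = 0
R(q) = -9/2 + q + 2*q² (R(q) = -½ + ((q² + q*q) + (-2 + q + 2*(-1))) = -½ + ((q² + q²) + (-2 + q - 2)) = -½ + (2*q² + (-4 + q)) = -½ + (-4 + q + 2*q²) = -9/2 + q + 2*q²)
(643 + R(-8))*(u(8) + 1302) = (643 + (-9/2 - 8 + 2*(-8)²))*(0 + 1302) = (643 + (-9/2 - 8 + 2*64))*1302 = (643 + (-9/2 - 8 + 128))*1302 = (643 + 231/2)*1302 = (1517/2)*1302 = 987567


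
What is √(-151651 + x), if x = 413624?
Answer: √261973 ≈ 511.83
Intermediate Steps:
√(-151651 + x) = √(-151651 + 413624) = √261973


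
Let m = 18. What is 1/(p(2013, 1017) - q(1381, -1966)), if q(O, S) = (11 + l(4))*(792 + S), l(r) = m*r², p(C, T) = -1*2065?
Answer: 1/348961 ≈ 2.8657e-6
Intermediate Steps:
p(C, T) = -2065
l(r) = 18*r²
q(O, S) = 236808 + 299*S (q(O, S) = (11 + 18*4²)*(792 + S) = (11 + 18*16)*(792 + S) = (11 + 288)*(792 + S) = 299*(792 + S) = 236808 + 299*S)
1/(p(2013, 1017) - q(1381, -1966)) = 1/(-2065 - (236808 + 299*(-1966))) = 1/(-2065 - (236808 - 587834)) = 1/(-2065 - 1*(-351026)) = 1/(-2065 + 351026) = 1/348961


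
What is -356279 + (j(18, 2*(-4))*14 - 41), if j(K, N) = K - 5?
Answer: -356138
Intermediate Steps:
j(K, N) = -5 + K
-356279 + (j(18, 2*(-4))*14 - 41) = -356279 + ((-5 + 18)*14 - 41) = -356279 + (13*14 - 41) = -356279 + (182 - 41) = -356279 + 141 = -356138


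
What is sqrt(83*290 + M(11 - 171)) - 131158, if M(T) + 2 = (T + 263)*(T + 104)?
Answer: -131158 + 10*sqrt(183) ≈ -1.3102e+5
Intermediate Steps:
M(T) = -2 + (104 + T)*(263 + T) (M(T) = -2 + (T + 263)*(T + 104) = -2 + (263 + T)*(104 + T) = -2 + (104 + T)*(263 + T))
sqrt(83*290 + M(11 - 171)) - 131158 = sqrt(83*290 + (27350 + (11 - 171)**2 + 367*(11 - 171))) - 131158 = sqrt(24070 + (27350 + (-160)**2 + 367*(-160))) - 131158 = sqrt(24070 + (27350 + 25600 - 58720)) - 131158 = sqrt(24070 - 5770) - 131158 = sqrt(18300) - 131158 = 10*sqrt(183) - 131158 = -131158 + 10*sqrt(183)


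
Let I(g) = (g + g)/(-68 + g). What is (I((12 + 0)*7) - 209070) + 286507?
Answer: 154895/2 ≈ 77448.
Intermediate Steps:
I(g) = 2*g/(-68 + g) (I(g) = (2*g)/(-68 + g) = 2*g/(-68 + g))
(I((12 + 0)*7) - 209070) + 286507 = (2*((12 + 0)*7)/(-68 + (12 + 0)*7) - 209070) + 286507 = (2*(12*7)/(-68 + 12*7) - 209070) + 286507 = (2*84/(-68 + 84) - 209070) + 286507 = (2*84/16 - 209070) + 286507 = (2*84*(1/16) - 209070) + 286507 = (21/2 - 209070) + 286507 = -418119/2 + 286507 = 154895/2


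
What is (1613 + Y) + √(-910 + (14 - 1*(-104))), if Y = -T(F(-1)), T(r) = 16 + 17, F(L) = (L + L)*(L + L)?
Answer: 1580 + 6*I*√22 ≈ 1580.0 + 28.142*I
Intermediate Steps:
F(L) = 4*L² (F(L) = (2*L)*(2*L) = 4*L²)
T(r) = 33
Y = -33 (Y = -1*33 = -33)
(1613 + Y) + √(-910 + (14 - 1*(-104))) = (1613 - 33) + √(-910 + (14 - 1*(-104))) = 1580 + √(-910 + (14 + 104)) = 1580 + √(-910 + 118) = 1580 + √(-792) = 1580 + 6*I*√22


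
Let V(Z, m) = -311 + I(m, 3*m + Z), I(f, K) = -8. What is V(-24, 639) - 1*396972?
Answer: -397291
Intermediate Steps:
V(Z, m) = -319 (V(Z, m) = -311 - 8 = -319)
V(-24, 639) - 1*396972 = -319 - 1*396972 = -319 - 396972 = -397291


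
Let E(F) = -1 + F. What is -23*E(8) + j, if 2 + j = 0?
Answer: -163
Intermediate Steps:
j = -2 (j = -2 + 0 = -2)
-23*E(8) + j = -23*(-1 + 8) - 2 = -23*7 - 2 = -161 - 2 = -163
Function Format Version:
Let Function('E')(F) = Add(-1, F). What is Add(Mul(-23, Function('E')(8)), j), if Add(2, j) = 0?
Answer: -163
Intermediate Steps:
j = -2 (j = Add(-2, 0) = -2)
Add(Mul(-23, Function('E')(8)), j) = Add(Mul(-23, Add(-1, 8)), -2) = Add(Mul(-23, 7), -2) = Add(-161, -2) = -163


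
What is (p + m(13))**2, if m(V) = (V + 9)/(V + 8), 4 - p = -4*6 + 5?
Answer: 255025/441 ≈ 578.29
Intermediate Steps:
p = 23 (p = 4 - (-4*6 + 5) = 4 - (-24 + 5) = 4 - 1*(-19) = 4 + 19 = 23)
m(V) = (9 + V)/(8 + V)
(p + m(13))**2 = (23 + (9 + 13)/(8 + 13))**2 = (23 + 22/21)**2 = (505/21)**2 = 255025/441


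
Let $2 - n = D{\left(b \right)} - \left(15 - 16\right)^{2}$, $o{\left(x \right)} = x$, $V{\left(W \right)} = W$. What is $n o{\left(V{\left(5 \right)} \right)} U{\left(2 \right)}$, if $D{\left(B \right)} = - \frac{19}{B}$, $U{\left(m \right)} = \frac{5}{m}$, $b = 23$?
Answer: $\frac{1100}{23} \approx 47.826$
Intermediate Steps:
$n = \frac{88}{23}$ ($n = 2 - \left(- \frac{19}{23} - \left(15 - 16\right)^{2}\right) = 2 - \left(\left(-19\right) \frac{1}{23} - \left(-1\right)^{2}\right) = 2 - \left(- \frac{19}{23} - 1\right) = 2 - - \frac{42}{23} = 2 + \frac{42}{23} = \frac{88}{23} \approx 3.8261$)
$n o{\left(V{\left(5 \right)} \right)} U{\left(2 \right)} = \frac{88 \cdot 5 \cdot \frac{5}{2}}{23} = \frac{88}{23} \cdot \frac{25}{2} = \frac{1100}{23}$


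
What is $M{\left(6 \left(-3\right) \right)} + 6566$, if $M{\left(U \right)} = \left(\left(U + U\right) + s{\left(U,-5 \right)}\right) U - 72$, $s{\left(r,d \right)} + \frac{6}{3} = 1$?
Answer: $7160$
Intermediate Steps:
$s{\left(r,d \right)} = -1$ ($s{\left(r,d \right)} = -2 + 1 = -1$)
$M{\left(U \right)} = -72 + U \left(-1 + 2 U\right)$ ($M{\left(U \right)} = \left(\left(U + U\right) - 1\right) U - 72 = \left(2 U - 1\right) U - 72 = \left(-1 + 2 U\right) U - 72 = U \left(-1 + 2 U\right) - 72 = -72 + U \left(-1 + 2 U\right)$)
$M{\left(6 \left(-3\right) \right)} + 6566 = \left(-72 - 6 \left(-3\right) + 2 \left(6 \left(-3\right)\right)^{2}\right) + 6566 = \left(-72 - -18 + 2 \left(-18\right)^{2}\right) + 6566 = \left(-72 + 18 + 2 \cdot 324\right) + 6566 = \left(-72 + 18 + 648\right) + 6566 = 594 + 6566 = 7160$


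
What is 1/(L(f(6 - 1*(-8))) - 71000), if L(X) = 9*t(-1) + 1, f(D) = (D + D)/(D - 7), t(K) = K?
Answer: -1/71008 ≈ -1.4083e-5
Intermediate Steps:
f(D) = 2*D/(-7 + D) (f(D) = (2*D)/(-7 + D) = 2*D/(-7 + D))
L(X) = -8 (L(X) = 9*(-1) + 1 = -9 + 1 = -8)
1/(L(f(6 - 1*(-8))) - 71000) = 1/(-8 - 71000) = 1/(-71008) = -1/71008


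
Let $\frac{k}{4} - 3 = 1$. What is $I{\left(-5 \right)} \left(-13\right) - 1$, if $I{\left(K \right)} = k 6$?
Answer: $-1249$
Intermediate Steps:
$k = 16$ ($k = 12 + 4 \cdot 1 = 12 + 4 = 16$)
$I{\left(K \right)} = 96$ ($I{\left(K \right)} = 16 \cdot 6 = 96$)
$I{\left(-5 \right)} \left(-13\right) - 1 = 96 \left(-13\right) - 1 = -1248 - 1 = -1249$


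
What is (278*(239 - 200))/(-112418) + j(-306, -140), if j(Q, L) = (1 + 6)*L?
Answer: -55090241/56209 ≈ -980.10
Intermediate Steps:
j(Q, L) = 7*L
(278*(239 - 200))/(-112418) + j(-306, -140) = (278*(239 - 200))/(-112418) + 7*(-140) = (278*39)*(-1/112418) - 980 = 10842*(-1/112418) - 980 = -5421/56209 - 980 = -55090241/56209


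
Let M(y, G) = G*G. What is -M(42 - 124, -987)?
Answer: -974169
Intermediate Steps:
M(y, G) = G**2
-M(42 - 124, -987) = -1*(-987)**2 = -1*974169 = -974169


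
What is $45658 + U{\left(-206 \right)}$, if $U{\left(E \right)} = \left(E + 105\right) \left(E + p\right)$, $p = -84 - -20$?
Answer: $72928$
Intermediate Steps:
$p = -64$ ($p = -84 + 20 = -64$)
$U{\left(E \right)} = \left(-64 + E\right) \left(105 + E\right)$ ($U{\left(E \right)} = \left(E + 105\right) \left(E - 64\right) = \left(105 + E\right) \left(-64 + E\right) = \left(-64 + E\right) \left(105 + E\right)$)
$45658 + U{\left(-206 \right)} = 45658 + \left(-6720 + \left(-206\right)^{2} + 41 \left(-206\right)\right) = 45658 - -27270 = 45658 + 27270 = 72928$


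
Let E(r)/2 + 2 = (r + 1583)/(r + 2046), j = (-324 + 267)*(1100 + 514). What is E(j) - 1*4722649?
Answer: -212405950913/44976 ≈ -4.7226e+6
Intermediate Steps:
j = -91998 (j = -57*1614 = -91998)
E(r) = -4 + 2*(1583 + r)/(2046 + r) (E(r) = -4 + 2*((r + 1583)/(r + 2046)) = -4 + 2*((1583 + r)/(2046 + r)) = -4 + 2*(1583 + r)/(2046 + r))
E(j) - 1*4722649 = 2*(-2509 - 1*(-91998))/(2046 - 91998) - 1*4722649 = 2*(-2509 + 91998)/(-89952) - 4722649 = 2*(-1/89952)*89489 - 4722649 = -89489/44976 - 4722649 = -212405950913/44976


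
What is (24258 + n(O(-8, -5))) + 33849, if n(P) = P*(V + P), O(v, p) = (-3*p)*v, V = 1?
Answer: 72387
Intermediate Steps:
O(v, p) = -3*p*v
n(P) = P*(1 + P)
(24258 + n(O(-8, -5))) + 33849 = (24258 + (-3*(-5)*(-8))*(1 - 3*(-5)*(-8))) + 33849 = (24258 - 120*(1 - 120)) + 33849 = (24258 - 120*(-119)) + 33849 = (24258 + 14280) + 33849 = 38538 + 33849 = 72387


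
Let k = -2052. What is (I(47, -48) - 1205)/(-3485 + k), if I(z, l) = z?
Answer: 1158/5537 ≈ 0.20914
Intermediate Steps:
(I(47, -48) - 1205)/(-3485 + k) = (47 - 1205)/(-3485 - 2052) = -1158/(-5537) = -1158*(-1/5537) = 1158/5537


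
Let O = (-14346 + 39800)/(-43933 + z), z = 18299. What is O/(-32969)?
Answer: 12727/422563673 ≈ 3.0119e-5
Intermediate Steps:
O = -12727/12817 (O = (-14346 + 39800)/(-43933 + 18299) = 25454/(-25634) = 25454*(-1/25634) = -12727/12817 ≈ -0.99298)
O/(-32969) = -12727/12817/(-32969) = -12727/12817*(-1/32969) = 12727/422563673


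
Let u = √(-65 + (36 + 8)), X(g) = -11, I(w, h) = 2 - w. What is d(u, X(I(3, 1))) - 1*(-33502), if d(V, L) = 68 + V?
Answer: 33570 + I*√21 ≈ 33570.0 + 4.5826*I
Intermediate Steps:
u = I*√21 (u = √(-65 + 44) = √(-21) = I*√21 ≈ 4.5826*I)
d(u, X(I(3, 1))) - 1*(-33502) = (68 + I*√21) - 1*(-33502) = (68 + I*√21) + 33502 = 33570 + I*√21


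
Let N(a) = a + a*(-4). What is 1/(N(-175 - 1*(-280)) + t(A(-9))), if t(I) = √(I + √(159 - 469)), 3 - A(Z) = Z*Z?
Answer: -1/(315 - √(-78 + I*√310)) ≈ -0.0031821 - 9.0059e-5*I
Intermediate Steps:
N(a) = -3*a (N(a) = a - 4*a = -3*a)
A(Z) = 3 - Z² (A(Z) = 3 - Z*Z = 3 - Z²)
t(I) = √(I + I*√310) (t(I) = √(I + √(-310)) = √(I + I*√310))
1/(N(-175 - 1*(-280)) + t(A(-9))) = 1/(-3*(-175 - 1*(-280)) + √((3 - 1*(-9)²) + I*√310)) = 1/(-3*(-175 + 280) + √((3 - 1*81) + I*√310)) = 1/(-3*105 + √((3 - 81) + I*√310)) = 1/(-315 + √(-78 + I*√310))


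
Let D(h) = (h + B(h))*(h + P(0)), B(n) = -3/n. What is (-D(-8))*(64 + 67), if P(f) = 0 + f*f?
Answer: -7991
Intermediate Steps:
P(f) = f**2 (P(f) = 0 + f**2 = f**2)
D(h) = h*(h - 3/h) (D(h) = (h - 3/h)*(h + 0**2) = (h - 3/h)*(h + 0) = (h - 3/h)*h = h*(h - 3/h))
(-D(-8))*(64 + 67) = (-(-3 + (-8)**2))*(64 + 67) = -(-3 + 64)*131 = -1*61*131 = -61*131 = -7991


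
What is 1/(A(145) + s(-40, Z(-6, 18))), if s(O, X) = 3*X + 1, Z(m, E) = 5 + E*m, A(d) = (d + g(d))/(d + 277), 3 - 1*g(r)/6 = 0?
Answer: -422/129813 ≈ -0.0032508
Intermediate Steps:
g(r) = 18 (g(r) = 18 - 6*0 = 18 + 0 = 18)
A(d) = (18 + d)/(277 + d) (A(d) = (d + 18)/(d + 277) = (18 + d)/(277 + d))
s(O, X) = 1 + 3*X
1/(A(145) + s(-40, Z(-6, 18))) = 1/((18 + 145)/(277 + 145) + (1 + 3*(5 + 18*(-6)))) = 1/(163/422 + (1 + 3*(5 - 108))) = 1/((1/422)*163 + (1 + 3*(-103))) = 1/(163/422 + (1 - 309)) = 1/(163/422 - 308) = 1/(-129813/422) = -422/129813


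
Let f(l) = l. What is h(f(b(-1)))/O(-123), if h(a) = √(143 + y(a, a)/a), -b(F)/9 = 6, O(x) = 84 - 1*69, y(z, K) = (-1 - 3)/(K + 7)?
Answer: √25586565/6345 ≈ 0.79721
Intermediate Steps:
y(z, K) = -4/(7 + K)
O(x) = 15 (O(x) = 84 - 69 = 15)
b(F) = -54 (b(F) = -9*6 = -54)
h(a) = √(143 - 4/(a*(7 + a))) (h(a) = √(143 + (-4/(7 + a))/a) = √(143 - 4/(a*(7 + a))))
h(f(b(-1)))/O(-123) = √((-4 + 143*(-54)*(7 - 54))/((-54)*(7 - 54)))/15 = √(-1/54*(-4 + 143*(-54)*(-47))/(-47))*(1/15) = √(-1/54*(-1/47)*(-4 + 362934))*(1/15) = √(-1/54*(-1/47)*362930)*(1/15) = √(181465/1269)*(1/15) = (√25586565/423)*(1/15) = √25586565/6345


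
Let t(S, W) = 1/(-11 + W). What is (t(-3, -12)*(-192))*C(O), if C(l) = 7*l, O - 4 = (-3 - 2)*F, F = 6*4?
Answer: -155904/23 ≈ -6778.4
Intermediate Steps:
F = 24
O = -116 (O = 4 + (-3 - 2)*24 = 4 - 5*24 = 4 - 120 = -116)
(t(-3, -12)*(-192))*C(O) = (-192/(-11 - 12))*(7*(-116)) = (-192/(-23))*(-812) = -1/23*(-192)*(-812) = (192/23)*(-812) = -155904/23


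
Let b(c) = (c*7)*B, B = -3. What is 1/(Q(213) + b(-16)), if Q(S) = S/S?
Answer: 1/337 ≈ 0.0029674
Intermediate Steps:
b(c) = -21*c (b(c) = (c*7)*(-3) = (7*c)*(-3) = -21*c)
Q(S) = 1
1/(Q(213) + b(-16)) = 1/(1 - 21*(-16)) = 1/(1 + 336) = 1/337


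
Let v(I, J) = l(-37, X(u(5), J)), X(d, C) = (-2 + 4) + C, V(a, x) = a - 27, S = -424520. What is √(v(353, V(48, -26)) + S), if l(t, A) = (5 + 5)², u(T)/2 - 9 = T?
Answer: 2*I*√106105 ≈ 651.48*I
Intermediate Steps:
u(T) = 18 + 2*T
V(a, x) = -27 + a
X(d, C) = 2 + C
l(t, A) = 100 (l(t, A) = 10² = 100)
v(I, J) = 100
√(v(353, V(48, -26)) + S) = √(100 - 424520) = √(-424420) = 2*I*√106105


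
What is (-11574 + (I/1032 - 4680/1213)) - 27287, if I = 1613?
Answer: -48649694767/1251816 ≈ -38863.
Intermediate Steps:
(-11574 + (I/1032 - 4680/1213)) - 27287 = (-11574 + (1613/1032 - 4680/1213)) - 27287 = (-11574 - 2873191/1251816) - 27287 = -14491391575/1251816 - 27287 = -48649694767/1251816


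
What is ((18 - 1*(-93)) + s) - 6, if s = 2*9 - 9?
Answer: 114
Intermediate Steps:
s = 9 (s = 18 - 9 = 9)
((18 - 1*(-93)) + s) - 6 = ((18 - 1*(-93)) + 9) - 6 = ((18 + 93) + 9) - 6 = (111 + 9) - 6 = 120 - 6 = 114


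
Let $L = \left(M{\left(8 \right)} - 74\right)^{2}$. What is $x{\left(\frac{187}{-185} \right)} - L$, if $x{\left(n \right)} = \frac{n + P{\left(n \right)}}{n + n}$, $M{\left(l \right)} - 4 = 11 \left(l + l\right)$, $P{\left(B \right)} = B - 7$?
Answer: $- \frac{4200595}{374} \approx -11232.0$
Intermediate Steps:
$P{\left(B \right)} = -7 + B$
$M{\left(l \right)} = 4 + 22 l$ ($M{\left(l \right)} = 4 + 11 \left(l + l\right) = 4 + 11 \cdot 2 l = 4 + 22 l$)
$L = 11236$ ($L = \left(\left(4 + 22 \cdot 8\right) - 74\right)^{2} = \left(\left(4 + 176\right) - 74\right)^{2} = \left(180 - 74\right)^{2} = 106^{2} = 11236$)
$x{\left(n \right)} = \frac{-7 + 2 n}{2 n}$ ($x{\left(n \right)} = \frac{n + \left(-7 + n\right)}{n + n} = \frac{-7 + 2 n}{2 n}$)
$x{\left(\frac{187}{-185} \right)} - L = \frac{- \frac{7}{2} + \frac{187}{-185}}{187 \frac{1}{-185}} - 11236 = \frac{- \frac{7}{2} + 187 \left(- \frac{1}{185}\right)}{187 \left(- \frac{1}{185}\right)} - 11236 = \frac{- \frac{7}{2} - \frac{187}{185}}{- \frac{187}{185}} - 11236 = \left(- \frac{185}{187}\right) \left(- \frac{1669}{370}\right) - 11236 = \frac{1669}{374} - 11236 = - \frac{4200595}{374}$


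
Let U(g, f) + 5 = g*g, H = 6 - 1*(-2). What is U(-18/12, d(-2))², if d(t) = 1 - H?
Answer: 121/16 ≈ 7.5625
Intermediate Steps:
H = 8 (H = 6 + 2 = 8)
d(t) = -7 (d(t) = 1 - 1*8 = 1 - 8 = -7)
U(g, f) = -5 + g² (U(g, f) = -5 + g*g = -5 + g²)
U(-18/12, d(-2))² = (-5 + (-18/12)²)² = (-5 + (-18*1/12)²)² = (-5 + (-3/2)²)² = (-5 + 9/4)² = (-11/4)² = 121/16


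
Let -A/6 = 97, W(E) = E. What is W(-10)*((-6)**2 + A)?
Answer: 5460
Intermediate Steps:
A = -582 (A = -6*97 = -582)
W(-10)*((-6)**2 + A) = -10*((-6)**2 - 582) = -10*(36 - 582) = -10*(-546) = 5460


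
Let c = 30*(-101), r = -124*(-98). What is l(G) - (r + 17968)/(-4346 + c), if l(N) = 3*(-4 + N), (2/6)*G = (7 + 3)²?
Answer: 822501/922 ≈ 892.08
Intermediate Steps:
G = 300 (G = 3*(7 + 3)² = 3*10² = 3*100 = 300)
l(N) = -12 + 3*N
r = 12152
c = -3030
l(G) - (r + 17968)/(-4346 + c) = (-12 + 3*300) - (12152 + 17968)/(-4346 - 3030) = (-12 + 900) - 30120/(-7376) = 888 - 30120*(-1)/7376 = 888 - 1*(-3765/922) = 888 + 3765/922 = 822501/922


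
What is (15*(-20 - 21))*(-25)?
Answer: 15375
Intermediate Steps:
(15*(-20 - 21))*(-25) = (15*(-41))*(-25) = -615*(-25) = 15375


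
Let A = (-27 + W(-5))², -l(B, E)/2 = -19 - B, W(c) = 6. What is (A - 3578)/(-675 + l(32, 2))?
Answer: 3137/573 ≈ 5.4747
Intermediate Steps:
l(B, E) = 38 + 2*B (l(B, E) = -2*(-19 - B) = 38 + 2*B)
A = 441 (A = (-27 + 6)² = (-21)² = 441)
(A - 3578)/(-675 + l(32, 2)) = (441 - 3578)/(-675 + (38 + 2*32)) = -3137/(-675 + (38 + 64)) = -3137/(-675 + 102) = -3137/(-573) = -3137*(-1/573) = 3137/573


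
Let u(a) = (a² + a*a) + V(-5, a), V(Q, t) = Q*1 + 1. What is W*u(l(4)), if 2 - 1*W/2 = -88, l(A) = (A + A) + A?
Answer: 51120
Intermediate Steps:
l(A) = 3*A (l(A) = 2*A + A = 3*A)
V(Q, t) = 1 + Q (V(Q, t) = Q + 1 = 1 + Q)
W = 180 (W = 4 - 2*(-88) = 4 + 176 = 180)
u(a) = -4 + 2*a² (u(a) = (a² + a*a) + (1 - 5) = (a² + a²) - 4 = 2*a² - 4 = -4 + 2*a²)
W*u(l(4)) = 180*(-4 + 2*(3*4)²) = 180*(-4 + 2*12²) = 180*(-4 + 2*144) = 180*(-4 + 288) = 180*284 = 51120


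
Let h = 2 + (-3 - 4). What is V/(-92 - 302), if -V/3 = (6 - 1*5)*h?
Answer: -15/394 ≈ -0.038071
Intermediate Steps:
h = -5 (h = 2 - 7 = -5)
V = 15 (V = -3*(6 - 1*5)*(-5) = -3*(6 - 5)*(-5) = -3*(-5) = 15)
V/(-92 - 302) = 15/(-92 - 302) = 15/(-394) = 15*(-1/394) = -15/394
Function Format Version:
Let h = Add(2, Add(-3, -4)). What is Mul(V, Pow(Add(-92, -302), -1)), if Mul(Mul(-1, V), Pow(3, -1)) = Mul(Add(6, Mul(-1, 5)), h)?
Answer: Rational(-15, 394) ≈ -0.038071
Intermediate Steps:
h = -5 (h = Add(2, -7) = -5)
V = 15 (V = Mul(-3, Mul(Add(6, Mul(-1, 5)), -5)) = Mul(-3, Mul(Add(6, -5), -5)) = Mul(-3, Mul(1, -5)) = Mul(-3, -5) = 15)
Mul(V, Pow(Add(-92, -302), -1)) = Mul(15, Pow(Add(-92, -302), -1)) = Mul(15, Pow(-394, -1)) = Mul(15, Rational(-1, 394)) = Rational(-15, 394)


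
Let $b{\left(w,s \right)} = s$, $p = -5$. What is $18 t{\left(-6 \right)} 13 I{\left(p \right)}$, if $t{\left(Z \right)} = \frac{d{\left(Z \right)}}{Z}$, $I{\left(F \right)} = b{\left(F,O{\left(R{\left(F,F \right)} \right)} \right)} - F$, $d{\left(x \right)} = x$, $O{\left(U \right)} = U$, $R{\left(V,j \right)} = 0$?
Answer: $1170$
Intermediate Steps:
$I{\left(F \right)} = - F$ ($I{\left(F \right)} = 0 - F = - F$)
$t{\left(Z \right)} = 1$ ($t{\left(Z \right)} = \frac{Z}{Z} = 1$)
$18 t{\left(-6 \right)} 13 I{\left(p \right)} = 18 \cdot 1 \cdot 13 \left(\left(-1\right) \left(-5\right)\right) = 18 \cdot 13 \cdot 5 = 18 \cdot 65 = 1170$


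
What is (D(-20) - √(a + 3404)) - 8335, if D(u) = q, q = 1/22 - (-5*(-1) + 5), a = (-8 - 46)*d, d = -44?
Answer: -183589/22 - 34*√5 ≈ -8421.0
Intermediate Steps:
a = 2376 (a = (-8 - 46)*(-44) = -54*(-44) = 2376)
q = -219/22 (q = 1/22 - (5 + 5) = 1/22 - 1*10 = 1/22 - 10 = -219/22 ≈ -9.9545)
D(u) = -219/22
(D(-20) - √(a + 3404)) - 8335 = (-219/22 - √(2376 + 3404)) - 8335 = (-219/22 - √5780) - 8335 = (-219/22 - 34*√5) - 8335 = -183589/22 - 34*√5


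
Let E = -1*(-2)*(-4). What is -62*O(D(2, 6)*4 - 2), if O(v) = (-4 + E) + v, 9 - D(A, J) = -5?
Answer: -2604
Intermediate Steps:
E = -8 (E = 2*(-4) = -8)
D(A, J) = 14 (D(A, J) = 9 - 1*(-5) = 9 + 5 = 14)
O(v) = -12 + v (O(v) = (-4 - 8) + v = -12 + v)
-62*O(D(2, 6)*4 - 2) = -62*(-12 + (14*4 - 2)) = -62*(-12 + (56 - 2)) = -62*(-12 + 54) = -62*42 = -2604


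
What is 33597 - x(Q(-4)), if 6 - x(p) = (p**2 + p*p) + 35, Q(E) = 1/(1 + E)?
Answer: 302636/9 ≈ 33626.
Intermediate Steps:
x(p) = -29 - 2*p**2 (x(p) = 6 - ((p**2 + p*p) + 35) = 6 - ((p**2 + p**2) + 35) = 6 - (2*p**2 + 35) = 6 - (35 + 2*p**2) = 6 + (-35 - 2*p**2) = -29 - 2*p**2)
33597 - x(Q(-4)) = 33597 - (-29 - 2/(1 - 4)**2) = 33597 - (-29 - 2*(1/(-3))**2) = 33597 - (-29 - 2*(-1/3)**2) = 33597 - (-29 - 2*1/9) = 33597 - (-29 - 2/9) = 33597 - 1*(-263/9) = 33597 + 263/9 = 302636/9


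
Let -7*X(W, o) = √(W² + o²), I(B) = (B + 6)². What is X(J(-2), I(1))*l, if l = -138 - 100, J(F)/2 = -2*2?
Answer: 34*√2465 ≈ 1688.1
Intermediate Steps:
J(F) = -8 (J(F) = 2*(-2*2) = 2*(-4) = -8)
I(B) = (6 + B)²
X(W, o) = -√(W² + o²)/7
l = -238
X(J(-2), I(1))*l = -√((-8)² + ((6 + 1)²)²)/7*(-238) = -√(64 + (7²)²)/7*(-238) = -√(64 + 49²)/7*(-238) = -√(64 + 2401)/7*(-238) = -√2465/7*(-238) = 34*√2465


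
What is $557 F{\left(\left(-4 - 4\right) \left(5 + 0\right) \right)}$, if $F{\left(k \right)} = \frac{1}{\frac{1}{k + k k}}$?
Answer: $868920$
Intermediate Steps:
$F{\left(k \right)} = k + k^{2}$ ($F{\left(k \right)} = \frac{1}{\frac{1}{k + k^{2}}} = k + k^{2}$)
$557 F{\left(\left(-4 - 4\right) \left(5 + 0\right) \right)} = 557 \left(-4 - 4\right) \left(5 + 0\right) \left(1 + \left(-4 - 4\right) \left(5 + 0\right)\right) = 557 \left(-8\right) 5 \left(1 - 40\right) = 557 \left(- 40 \left(1 - 40\right)\right) = 557 \left(\left(-40\right) \left(-39\right)\right) = 557 \cdot 1560 = 868920$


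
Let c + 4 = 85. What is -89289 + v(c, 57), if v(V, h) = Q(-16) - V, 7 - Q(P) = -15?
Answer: -89348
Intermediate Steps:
c = 81 (c = -4 + 85 = 81)
Q(P) = 22 (Q(P) = 7 - 1*(-15) = 7 + 15 = 22)
v(V, h) = 22 - V
-89289 + v(c, 57) = -89289 + (22 - 1*81) = -89289 + (22 - 81) = -89289 - 59 = -89348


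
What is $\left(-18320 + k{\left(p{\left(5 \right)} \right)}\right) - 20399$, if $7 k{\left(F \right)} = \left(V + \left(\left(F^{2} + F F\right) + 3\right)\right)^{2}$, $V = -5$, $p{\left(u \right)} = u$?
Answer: $- \frac{268729}{7} \approx -38390.0$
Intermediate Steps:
$k{\left(F \right)} = \frac{\left(-2 + 2 F^{2}\right)^{2}}{7}$ ($k{\left(F \right)} = \frac{\left(-5 + \left(\left(F^{2} + F F\right) + 3\right)\right)^{2}}{7} = \frac{\left(-5 + \left(\left(F^{2} + F^{2}\right) + 3\right)\right)^{2}}{7} = \frac{\left(-5 + \left(2 F^{2} + 3\right)\right)^{2}}{7} = \frac{\left(-5 + \left(3 + 2 F^{2}\right)\right)^{2}}{7} = \frac{\left(-2 + 2 F^{2}\right)^{2}}{7}$)
$\left(-18320 + k{\left(p{\left(5 \right)} \right)}\right) - 20399 = \left(-18320 + \frac{4 \left(-1 + 5^{2}\right)^{2}}{7}\right) - 20399 = \left(-18320 + \frac{4 \left(-1 + 25\right)^{2}}{7}\right) - 20399 = \left(-18320 + \frac{4 \cdot 24^{2}}{7}\right) - 20399 = \left(-18320 + \frac{4}{7} \cdot 576\right) - 20399 = \left(-18320 + \frac{2304}{7}\right) - 20399 = - \frac{125936}{7} - 20399 = - \frac{268729}{7}$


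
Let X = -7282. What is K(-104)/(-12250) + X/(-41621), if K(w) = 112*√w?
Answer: 7282/41621 - 16*I*√26/875 ≈ 0.17496 - 0.093239*I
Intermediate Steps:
K(-104)/(-12250) + X/(-41621) = (112*√(-104))/(-12250) - 7282/(-41621) = (112*(2*I*√26))*(-1/12250) - 7282*(-1/41621) = (224*I*√26)*(-1/12250) + 7282/41621 = -16*I*√26/875 + 7282/41621 = 7282/41621 - 16*I*√26/875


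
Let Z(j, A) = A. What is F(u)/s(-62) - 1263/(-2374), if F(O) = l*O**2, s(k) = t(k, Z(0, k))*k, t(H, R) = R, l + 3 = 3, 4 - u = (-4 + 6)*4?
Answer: 1263/2374 ≈ 0.53201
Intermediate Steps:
u = -4 (u = 4 - (-4 + 6)*4 = 4 - 2*4 = 4 - 1*8 = 4 - 8 = -4)
l = 0 (l = -3 + 3 = 0)
s(k) = k**2 (s(k) = k*k = k**2)
F(O) = 0 (F(O) = 0*O**2 = 0)
F(u)/s(-62) - 1263/(-2374) = 0/((-62)**2) - 1263/(-2374) = 0/3844 - 1263*(-1/2374) = 0*(1/3844) + 1263/2374 = 0 + 1263/2374 = 1263/2374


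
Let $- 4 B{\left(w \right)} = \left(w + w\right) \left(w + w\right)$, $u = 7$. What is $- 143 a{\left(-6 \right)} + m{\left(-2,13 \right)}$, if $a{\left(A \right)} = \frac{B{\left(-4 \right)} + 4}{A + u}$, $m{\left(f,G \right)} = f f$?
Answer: $1720$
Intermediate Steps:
$m{\left(f,G \right)} = f^{2}$
$B{\left(w \right)} = - w^{2}$ ($B{\left(w \right)} = - \frac{\left(w + w\right) \left(w + w\right)}{4} = - \frac{2 w 2 w}{4} = - \frac{4 w^{2}}{4} = - w^{2}$)
$a{\left(A \right)} = - \frac{12}{7 + A}$ ($a{\left(A \right)} = \frac{- \left(-4\right)^{2} + 4}{A + 7} = \frac{\left(-1\right) 16 + 4}{7 + A} = \frac{-16 + 4}{7 + A} = - \frac{12}{7 + A}$)
$- 143 a{\left(-6 \right)} + m{\left(-2,13 \right)} = - 143 \left(- \frac{12}{7 - 6}\right) + \left(-2\right)^{2} = - 143 \left(- \frac{12}{1}\right) + 4 = - 143 \left(\left(-12\right) 1\right) + 4 = \left(-143\right) \left(-12\right) + 4 = 1716 + 4 = 1720$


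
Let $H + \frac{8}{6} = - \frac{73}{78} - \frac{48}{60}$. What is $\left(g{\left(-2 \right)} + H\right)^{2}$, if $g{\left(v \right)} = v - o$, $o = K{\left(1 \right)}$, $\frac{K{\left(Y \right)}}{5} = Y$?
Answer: $\frac{1713481}{16900} \approx 101.39$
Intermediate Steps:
$K{\left(Y \right)} = 5 Y$
$o = 5$ ($o = 5 \cdot 1 = 5$)
$H = - \frac{399}{130}$ ($H = - \frac{4}{3} - \left(\frac{4}{5} + \frac{73}{78}\right) = - \frac{4}{3} - \frac{677}{390} = - \frac{399}{130} \approx -3.0692$)
$g{\left(v \right)} = -5 + v$ ($g{\left(v \right)} = v - 5 = -5 + v$)
$\left(g{\left(-2 \right)} + H\right)^{2} = \left(\left(-5 - 2\right) - \frac{399}{130}\right)^{2} = \left(-7 - \frac{399}{130}\right)^{2} = \left(- \frac{1309}{130}\right)^{2} = \frac{1713481}{16900}$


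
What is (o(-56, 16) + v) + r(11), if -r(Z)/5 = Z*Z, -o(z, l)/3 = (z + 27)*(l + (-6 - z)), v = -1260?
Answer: 3877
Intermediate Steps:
o(z, l) = -3*(27 + z)*(-6 + l - z) (o(z, l) = -3*(z + 27)*(l + (-6 - z)) = -3*(27 + z)*(-6 + l - z))
r(Z) = -5*Z**2 (r(Z) = -5*Z*Z = -5*Z**2)
(o(-56, 16) + v) + r(11) = ((486 - 81*16 + 3*(-56)**2 + 99*(-56) - 3*16*(-56)) - 1260) - 5*11**2 = ((486 - 1296 + 3*3136 - 5544 + 2688) - 1260) - 5*121 = ((486 - 1296 + 9408 - 5544 + 2688) - 1260) - 605 = (5742 - 1260) - 605 = 4482 - 605 = 3877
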